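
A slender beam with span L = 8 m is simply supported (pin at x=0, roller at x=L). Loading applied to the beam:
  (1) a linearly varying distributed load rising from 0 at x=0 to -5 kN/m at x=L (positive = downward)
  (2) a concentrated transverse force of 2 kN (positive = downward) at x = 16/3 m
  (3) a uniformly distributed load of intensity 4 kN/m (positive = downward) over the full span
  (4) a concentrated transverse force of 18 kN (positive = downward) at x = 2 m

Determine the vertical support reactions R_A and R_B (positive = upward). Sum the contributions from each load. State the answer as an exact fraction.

Load 1 — triangular load w₀=-5 kN/m (0→w₀ over full span):
  R_A = w₀L/6 = (-5)·8/6 = -20/3 kN
  R_B = w₀L/3 = (-5)·8/3 = -40/3 kN
Load 2 — point force P=2 kN at a=16/3 m (b=L-a=8/3):
  R_A = Pb/L = 2·(8/3)/8 = 2/3 kN
  R_B = Pa/L = 2·(16/3)/8 = 4/3 kN
Load 3 — uniform load w=4 kN/m over full span:
  R_A = wL/2 = 4·8/2 = 16 kN
  R_B = wL/2 = 4·8/2 = 16 kN
Load 4 — point force P=18 kN at a=2 m (b=L-a=6):
  R_A = Pb/L = 18·6/8 = 27/2 kN
  R_B = Pa/L = 18·2/8 = 9/2 kN
Superposition: R_A = 47/2 kN, R_B = 17/2 kN

R_A = 47/2 kN, R_B = 17/2 kN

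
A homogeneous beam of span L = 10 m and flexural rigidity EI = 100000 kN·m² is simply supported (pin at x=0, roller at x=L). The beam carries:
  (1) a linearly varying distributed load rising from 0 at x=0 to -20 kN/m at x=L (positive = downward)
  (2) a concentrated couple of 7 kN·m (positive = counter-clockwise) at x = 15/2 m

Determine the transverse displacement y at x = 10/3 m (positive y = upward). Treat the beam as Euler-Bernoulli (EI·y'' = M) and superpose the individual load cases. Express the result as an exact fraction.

Load 1 — triangular load w₀=-20 kN/m (0→w₀ over full span):
  y_1 = -w₀x(7L⁴-10L²x²+3x⁴)/(360LEI) = -(-20)·(10/3)·(7·10⁴-10·10²·(10/3)²+3·(10/3)⁴)/(360·10·100000) = 8/729 m
Load 2 — applied couple M₀=7 kN·m at a=15/2 m (b=L-a=5/2):
  y_2 = (M₀x³/(6L)+C₁x)/EI  [x≤a] with C₁=M₀(3b²-L²)/(6L)=-455/48 = (7·(10/3)³/(6·10)+(-455/48)·(10/3))/100000 = -707/2592000 m
Superposition: y = Σ y_i = 249637/23328000 m ≈ 0.010701 m

y(10/3) = 249637/23328000 m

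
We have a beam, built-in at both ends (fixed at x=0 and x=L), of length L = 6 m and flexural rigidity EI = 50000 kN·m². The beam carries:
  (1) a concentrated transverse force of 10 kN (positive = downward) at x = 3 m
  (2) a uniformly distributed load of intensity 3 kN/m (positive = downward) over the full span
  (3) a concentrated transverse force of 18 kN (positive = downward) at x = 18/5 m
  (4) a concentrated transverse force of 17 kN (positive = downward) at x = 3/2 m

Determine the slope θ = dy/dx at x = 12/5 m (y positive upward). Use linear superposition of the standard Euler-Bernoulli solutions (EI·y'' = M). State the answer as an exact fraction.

Load 1 — point force P=10 kN at a=3 m (b=L-a=3):
  θ_1 = -Pb²x(2aL-(3a+b)x)/(2L³EI)  [x≤a] = -10·3²·(12/5)·(2·3·6-(3·3+3)·(12/5))/(2·6³·50000) = -9/125000 rad
Load 2 — uniform load w=3 kN/m over full span:
  θ_2 = -wx(L-x)(L-2x)/(12EI) = -3·(12/5)·(6-(12/5))·(6-2·(12/5))/(12·50000) = -81/1562500 rad
Load 3 — point force P=18 kN at a=18/5 m (b=L-a=12/5):
  θ_3 = -Pb²x(2aL-(3a+b)x)/(2L³EI)  [x≤a] = -18·(12/5)²·(12/5)·(2·(18/5)·6-(3·(18/5)+(12/5))·(12/5))/(2·6³·50000) = -1296/9765625 rad
Load 4 — point force P=17 kN at a=3/2 m (b=L-a=9/2):
  θ_4 = Pa²(L-x)(2bL-(3b+a)(L-x))/(2L³EI)  [x>a] = 17·(3/2)²·(6-(12/5))·(2·(9/2)·6-(3·(9/2)+(3/2))·(6-(12/5)))/(2·6³·50000) = 0 rad
Superposition: θ = Σ θ_i = -20043/78125000 rad ≈ -0.000257 rad

θ(12/5) = -20043/78125000 rad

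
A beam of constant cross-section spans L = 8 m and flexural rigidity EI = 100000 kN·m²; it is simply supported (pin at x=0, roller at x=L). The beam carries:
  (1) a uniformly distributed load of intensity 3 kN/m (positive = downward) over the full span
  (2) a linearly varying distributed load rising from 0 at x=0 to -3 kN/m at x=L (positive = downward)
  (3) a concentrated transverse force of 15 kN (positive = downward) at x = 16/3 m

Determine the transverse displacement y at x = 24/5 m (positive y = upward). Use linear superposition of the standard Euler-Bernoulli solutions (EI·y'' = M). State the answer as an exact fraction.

Load 1 — uniform load w=3 kN/m over full span:
  y_1 = -wx(L³-2Lx²+x³)/(24EI) = -3·(24/5)·(8³-2·8·(24/5)²+(24/5)³)/(24·100000) = -2976/1953125 m
Load 2 — triangular load w₀=-3 kN/m (0→w₀ over full span):
  y_2 = -w₀x(7L⁴-10L²x²+3x⁴)/(360LEI) = -(-3)·(24/5)·(7·8⁴-10·8²·(24/5)²+3·(24/5)⁴)/(360·8·100000) = 37888/48828125 m
Load 3 — point force P=15 kN at a=16/3 m (b=L-a=8/3):
  y_3 = -Pbx(L²-b²-x²)/(6LEI)  [x≤a] = -15·(8/3)·(24/5)·(8²-(8/3)²-(24/5)²)/(6·8·100000) = -952/703125 m
Superposition: y = Σ y_i = -923608/439453125 m ≈ -0.002102 m

y(24/5) = -923608/439453125 m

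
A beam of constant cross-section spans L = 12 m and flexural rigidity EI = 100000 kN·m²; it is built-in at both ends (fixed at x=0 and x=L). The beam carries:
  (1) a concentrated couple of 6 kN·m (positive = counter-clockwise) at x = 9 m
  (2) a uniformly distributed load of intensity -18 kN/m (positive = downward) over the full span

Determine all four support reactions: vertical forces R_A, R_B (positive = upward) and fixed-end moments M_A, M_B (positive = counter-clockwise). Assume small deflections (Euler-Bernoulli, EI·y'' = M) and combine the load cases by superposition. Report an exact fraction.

R_A = -1719/16 kN, M_A = -1713/8 kN·m, R_B = -1737/16 kN, M_B = 1719/8 kN·m

Load 1 — applied couple M₀=6 kN·m at a=9 m (b=L-a=3):
  R_A = 6M₀ab/L³ = 6·6·9·3/12³ = 9/16 kN
  M_A = M₀b(2a-b)/L² = 6·3·(2·9-3)/12² = 15/8 kN·m
  R_B = -6M₀ab/L³ = -6·6·9·3/12³ = -9/16 kN
  M_B = M₀a(2b-a)/L² = 6·9·(2·3-9)/12² = -9/8 kN·m
Load 2 — uniform load w=-18 kN/m over full span:
  R_A = wL/2 = (-18)·12/2 = -108 kN
  M_A = wL²/12 = (-18)·12²/12 = -216 kN·m
  R_B = wL/2 = (-18)·12/2 = -108 kN
  M_B = -wL²/12 = -(-18)·12²/12 = 216 kN·m
Superposition: R_A = -1719/16 kN, M_A = -1713/8 kN·m, R_B = -1737/16 kN, M_B = 1719/8 kN·m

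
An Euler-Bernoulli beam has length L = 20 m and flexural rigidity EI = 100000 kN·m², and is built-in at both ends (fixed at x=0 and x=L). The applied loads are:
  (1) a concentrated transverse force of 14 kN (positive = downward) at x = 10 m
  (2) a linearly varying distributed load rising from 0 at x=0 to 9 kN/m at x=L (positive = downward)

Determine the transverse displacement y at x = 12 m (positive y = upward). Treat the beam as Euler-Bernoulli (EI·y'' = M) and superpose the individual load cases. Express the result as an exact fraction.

Load 1 — point force P=14 kN at a=10 m (b=L-a=10):
  y_1 = -Pa²(L-x)²(3bL-(3b+a)(L-x))/(6L³EI)  [x>a] = -14·10²·(20-12)²·(3·10·20-(3·10+10)·(20-12))/(6·20³·100000) = -49/9375 m
Load 2 — triangular load w₀=9 kN/m (0→w₀ over full span):
  y_2 = -w₀x²(L-x)²(x+2L)/(120LEI) = -9·12²·(20-12)²·(12+2·20)/(120·20·100000) = -1404/78125 m
Superposition: y = Σ y_i = -5437/234375 m ≈ -0.023198 m

y(12) = -5437/234375 m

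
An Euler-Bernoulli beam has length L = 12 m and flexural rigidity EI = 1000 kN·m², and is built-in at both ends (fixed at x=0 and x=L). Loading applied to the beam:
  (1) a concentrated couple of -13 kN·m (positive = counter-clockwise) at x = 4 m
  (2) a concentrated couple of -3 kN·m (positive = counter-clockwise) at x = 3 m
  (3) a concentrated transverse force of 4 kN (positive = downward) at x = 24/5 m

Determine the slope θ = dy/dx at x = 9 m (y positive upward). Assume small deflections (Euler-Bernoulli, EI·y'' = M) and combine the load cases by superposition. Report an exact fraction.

Load 1 — applied couple M₀=-13 kN·m at a=4 m (b=L-a=8):
  θ_1 = (R_Ax²/2 - M_Ax - M₀(x-a))/EI  [x>a] with R_A=-13/9, M_A=0 = ((-13/9)·9²/2 - 0·9 - (-13)·(9-4))/1000 = 13/2000 rad
Load 2 — applied couple M₀=-3 kN·m at a=3 m (b=L-a=9):
  θ_2 = (R_Ax²/2 - M_Ax - M₀(x-a))/EI  [x>a] with R_A=-9/32, M_A=9/16 = ((-9/32)·9²/2 - (9/16)·9 - (-3)·(9-3))/1000 = 99/64000 rad
Load 3 — point force P=4 kN at a=24/5 m (b=L-a=36/5):
  θ_3 = Pa²(L-x)(2bL-(3b+a)(L-x))/(2L³EI)  [x>a] = 4·(24/5)²·(12-9)·(2·(36/5)·12-(3·(36/5)+(24/5))·(12-9))/(2·12³·1000) = 117/15625 rad
Superposition: θ = Σ θ_i = 124279/8000000 rad ≈ 0.015535 rad

θ(9) = 124279/8000000 rad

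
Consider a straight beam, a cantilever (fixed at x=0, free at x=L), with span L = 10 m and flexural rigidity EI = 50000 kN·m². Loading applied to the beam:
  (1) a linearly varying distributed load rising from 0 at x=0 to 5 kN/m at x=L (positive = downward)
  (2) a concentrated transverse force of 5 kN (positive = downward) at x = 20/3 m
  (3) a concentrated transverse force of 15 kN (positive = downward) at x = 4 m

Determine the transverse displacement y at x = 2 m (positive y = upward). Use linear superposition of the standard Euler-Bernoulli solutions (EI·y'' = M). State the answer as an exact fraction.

y(2) = -3451/375000 m

Load 1 — triangular load w₀=5 kN/m (0→w₀ over full span):
  y_1 = (w₀Lx³/12-w₀L²x²/6-w₀x⁵/(120L))/EI = (5·10·2³/12-5·10²·2²/6-5·2⁵/(120·10))/50000 = -2251/375000 m
Load 2 — point force P=5 kN at a=20/3 m (b=L-a=10/3):
  y_2 = -Px²(3a-x)/(6EI)  [x≤a] = -5·2²·(3·(20/3)-2)/(6·50000) = -3/2500 m
Load 3 — point force P=15 kN at a=4 m (b=L-a=6):
  y_3 = -Px²(3a-x)/(6EI)  [x≤a] = -15·2²·(3·4-2)/(6·50000) = -1/500 m
Superposition: y = Σ y_i = -3451/375000 m ≈ -0.009203 m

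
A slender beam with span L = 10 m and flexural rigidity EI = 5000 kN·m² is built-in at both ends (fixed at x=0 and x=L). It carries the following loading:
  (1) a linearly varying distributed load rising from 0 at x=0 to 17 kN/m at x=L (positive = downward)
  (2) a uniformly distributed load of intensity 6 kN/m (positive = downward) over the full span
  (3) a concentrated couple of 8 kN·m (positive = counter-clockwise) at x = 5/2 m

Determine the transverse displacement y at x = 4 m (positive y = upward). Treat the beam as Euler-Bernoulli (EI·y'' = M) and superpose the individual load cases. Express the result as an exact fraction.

y(4) = -8181/125000 m

Load 1 — triangular load w₀=17 kN/m (0→w₀ over full span):
  y_1 = -w₀x²(L-x)²(x+2L)/(120LEI) = -17·4²·(10-4)²·(4+2·10)/(120·10·5000) = -612/15625 m
Load 2 — uniform load w=6 kN/m over full span:
  y_2 = -wx²(L-x)²/(24EI) = -6·4²·(10-4)²/(24·5000) = -18/625 m
Load 3 — applied couple M₀=8 kN·m at a=5/2 m (b=L-a=15/2):
  y_3 = (R_Ax³/6 - M_Ax²/2 - M₀(x-a)²/2)/EI  [x>a] with R_A=9/10, M_A=-3/2 = ((9/10)·4³/6 - (-3/2)·4²/2 - 8·(4-(5/2))²/2)/5000 = 63/25000 m
Superposition: y = Σ y_i = -8181/125000 m ≈ -0.065448 m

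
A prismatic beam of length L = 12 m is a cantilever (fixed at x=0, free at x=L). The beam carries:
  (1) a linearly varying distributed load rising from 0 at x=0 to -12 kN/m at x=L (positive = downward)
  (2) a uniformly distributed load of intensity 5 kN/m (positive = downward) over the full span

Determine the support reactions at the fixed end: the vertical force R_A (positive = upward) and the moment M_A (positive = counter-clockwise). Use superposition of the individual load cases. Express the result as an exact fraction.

R_A = -12 kN, M_A = -216 kN·m

Load 1 — triangular load w₀=-12 kN/m (0→w₀ over full span):
  R_A = w₀L/2 = (-12)·12/2 = -72 kN
  M_A = w₀L²/3 = (-12)·12²/3 = -576 kN·m
Load 2 — uniform load w=5 kN/m over full span:
  R_A = wL = 5·12 = 60 kN
  M_A = wL²/2 = 5·12²/2 = 360 kN·m
Superposition: R_A = -12 kN, M_A = -216 kN·m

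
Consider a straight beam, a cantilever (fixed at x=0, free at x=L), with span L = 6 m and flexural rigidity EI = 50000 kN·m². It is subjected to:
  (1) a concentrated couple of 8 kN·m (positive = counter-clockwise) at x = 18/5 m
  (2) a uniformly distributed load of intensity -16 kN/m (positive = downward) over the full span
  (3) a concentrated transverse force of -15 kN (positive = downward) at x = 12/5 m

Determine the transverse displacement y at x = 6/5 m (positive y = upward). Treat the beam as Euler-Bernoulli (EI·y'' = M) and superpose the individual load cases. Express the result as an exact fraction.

y(6/5) = 32571/7812500 m

Load 1 — applied couple M₀=8 kN·m at a=18/5 m (b=L-a=12/5):
  y_1 = M₀x²/(2EI)  [x≤a] = 8·(6/5)²/(2·50000) = 9/78125 m
Load 2 — uniform load w=-16 kN/m over full span:
  y_2 = -wx²(x²-4Lx+6L²)/(24EI) = -(-16)·(6/5)²·((6/5)²-4·6·(6/5)+6·6²)/(24·50000) = 7074/1953125 m
Load 3 — point force P=-15 kN at a=12/5 m (b=L-a=18/5):
  y_3 = -Px²(3a-x)/(6EI)  [x≤a] = -(-15)·(6/5)²·(3·(12/5)-(6/5))/(6·50000) = 27/62500 m
Superposition: y = Σ y_i = 32571/7812500 m ≈ 0.004169 m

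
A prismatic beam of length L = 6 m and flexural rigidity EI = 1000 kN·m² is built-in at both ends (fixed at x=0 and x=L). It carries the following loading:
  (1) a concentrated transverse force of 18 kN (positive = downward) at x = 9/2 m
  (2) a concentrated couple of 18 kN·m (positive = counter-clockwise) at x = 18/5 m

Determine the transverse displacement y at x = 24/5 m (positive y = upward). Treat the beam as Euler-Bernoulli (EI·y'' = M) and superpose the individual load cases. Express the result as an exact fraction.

Load 1 — point force P=18 kN at a=9/2 m (b=L-a=3/2):
  y_1 = -Pa²(L-x)²(3bL-(3b+a)(L-x))/(6L³EI)  [x>a] = -18·(9/2)²·(6-(24/5))²·(3·(3/2)·6-(3·(3/2)+(9/2))·(6-(24/5)))/(6·6³·1000) = -6561/1000000 m
Load 2 — applied couple M₀=18 kN·m at a=18/5 m (b=L-a=12/5):
  y_2 = (R_Ax³/6 - M_Ax²/2 - M₀(x-a)²/2)/EI  [x>a] with R_A=108/25, M_A=144/25 = ((108/25)·(24/5)³/6 - (144/25)·(24/5)²/2 - 18·((24/5)-(18/5))²/2)/1000 = 243/781250 m
Superposition: y = Σ y_i = -156249/25000000 m ≈ -0.006250 m

y(24/5) = -156249/25000000 m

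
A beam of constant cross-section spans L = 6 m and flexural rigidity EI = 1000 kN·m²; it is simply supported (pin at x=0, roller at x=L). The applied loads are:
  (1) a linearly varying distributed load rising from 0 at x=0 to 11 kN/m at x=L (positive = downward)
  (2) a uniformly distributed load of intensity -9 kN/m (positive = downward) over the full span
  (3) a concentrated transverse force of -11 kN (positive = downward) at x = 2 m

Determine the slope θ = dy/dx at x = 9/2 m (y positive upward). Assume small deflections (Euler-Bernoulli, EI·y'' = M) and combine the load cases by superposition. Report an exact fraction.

Load 1 — triangular load w₀=11 kN/m (0→w₀ over full span):
  θ_1 = -w₀(7L⁴-30L²x²+15x⁴)/(360LEI) = -11·(7·6⁴-30·6²·(9/2)²+15·(9/2)⁴)/(360·6·1000) = 43329/1280000 rad
Load 2 — uniform load w=-9 kN/m over full span:
  θ_2 = -w(L³-6Lx²+4x³)/(24EI) = -(-9)·(6³-6·6·(9/2)²+4·(9/2)³)/(24·1000) = -891/16000 rad
Load 3 — point force P=-11 kN at a=2 m (b=L-a=4):
  θ_3 = -Pa(2L²-6Lx+3x²+a²)/(6LEI)  [x>a] = -(-11)·2·(2·6²-6·6·(9/2)+3·(9/2)²+2²)/(6·6·1000) = -1111/72000 rad
Superposition: θ = Σ θ_i = -429319/11520000 rad ≈ -0.037267 rad

θ(9/2) = -429319/11520000 rad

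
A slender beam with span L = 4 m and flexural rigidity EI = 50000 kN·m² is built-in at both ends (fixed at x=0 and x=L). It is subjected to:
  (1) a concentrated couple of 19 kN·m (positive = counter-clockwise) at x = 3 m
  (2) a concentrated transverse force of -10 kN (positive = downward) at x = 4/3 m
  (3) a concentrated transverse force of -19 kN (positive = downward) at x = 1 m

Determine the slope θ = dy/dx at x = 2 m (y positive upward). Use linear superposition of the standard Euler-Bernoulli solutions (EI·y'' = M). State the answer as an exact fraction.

θ(2) = -673/10800000 rad

Load 1 — applied couple M₀=19 kN·m at a=3 m (b=L-a=1):
  θ_1 = (R_Ax²/2 - M_Ax)/EI  [x≤a] with R_A=171/32, M_A=95/16 = ((171/32)·2²/2 - (95/16)·2)/50000 = -19/800000 rad
Load 2 — point force P=-10 kN at a=4/3 m (b=L-a=8/3):
  θ_2 = Pa²(L-x)(2bL-(3b+a)(L-x))/(2L³EI)  [x>a] = (-10)·(4/3)²·(4-2)·(2·(8/3)·4-(3·(8/3)+(4/3))·(4-2))/(2·4³·50000) = -1/67500 rad
Load 3 — point force P=-19 kN at a=1 m (b=L-a=3):
  θ_3 = Pa²(L-x)(2bL-(3b+a)(L-x))/(2L³EI)  [x>a] = (-19)·1²·(4-2)·(2·3·4-(3·3+1)·(4-2))/(2·4³·50000) = -19/800000 rad
Superposition: θ = Σ θ_i = -673/10800000 rad ≈ -0.000062 rad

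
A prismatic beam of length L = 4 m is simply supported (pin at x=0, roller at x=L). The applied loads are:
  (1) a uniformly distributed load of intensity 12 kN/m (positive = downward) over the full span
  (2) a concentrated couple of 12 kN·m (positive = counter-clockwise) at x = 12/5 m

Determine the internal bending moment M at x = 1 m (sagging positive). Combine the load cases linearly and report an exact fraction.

Load 1 — uniform load w=12 kN/m over full span:
  M_1 = wx(L-x)/2 = 12·1·(4-1)/2 = 18 kN·m
Load 2 — applied couple M₀=12 kN·m at a=12/5 m (b=L-a=8/5):
  M_2 = M₀x/L  [x≤a] = 12·1/4 = 3 kN·m
Superposition: M = Σ M_i = 21 kN·m ≈ 21.000000 kN·m

M(1) = 21 kN·m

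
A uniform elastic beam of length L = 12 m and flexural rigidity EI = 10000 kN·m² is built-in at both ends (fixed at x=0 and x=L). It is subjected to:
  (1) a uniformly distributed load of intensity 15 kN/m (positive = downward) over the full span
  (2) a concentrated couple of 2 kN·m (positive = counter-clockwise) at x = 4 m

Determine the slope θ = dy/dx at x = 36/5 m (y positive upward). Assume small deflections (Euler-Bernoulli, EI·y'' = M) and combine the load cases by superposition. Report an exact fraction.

θ(36/5) = 161/15625 rad

Load 1 — uniform load w=15 kN/m over full span:
  θ_1 = -wx(L-x)(L-2x)/(12EI) = -15·(36/5)·(12-(36/5))·(12-2·(36/5))/(12·10000) = 162/15625 rad
Load 2 — applied couple M₀=2 kN·m at a=4 m (b=L-a=8):
  θ_2 = (R_Ax²/2 - M_Ax - M₀(x-a))/EI  [x>a] with R_A=2/9, M_A=0 = ((2/9)·(36/5)²/2 - 0·(36/5) - 2·((36/5)-4))/10000 = -1/15625 rad
Superposition: θ = Σ θ_i = 161/15625 rad ≈ 0.010304 rad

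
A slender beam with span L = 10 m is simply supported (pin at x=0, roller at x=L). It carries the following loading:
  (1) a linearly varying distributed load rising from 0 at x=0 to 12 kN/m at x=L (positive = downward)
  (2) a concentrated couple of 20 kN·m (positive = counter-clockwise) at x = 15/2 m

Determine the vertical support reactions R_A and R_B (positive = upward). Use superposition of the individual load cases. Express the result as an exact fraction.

R_A = 22 kN, R_B = 38 kN

Load 1 — triangular load w₀=12 kN/m (0→w₀ over full span):
  R_A = w₀L/6 = 12·10/6 = 20 kN
  R_B = w₀L/3 = 12·10/3 = 40 kN
Load 2 — applied couple M₀=20 kN·m at a=15/2 m (b=L-a=5/2):
  R_A = M₀/L = 20/10 = 2 kN
  R_B = -M₀/L = -20/10 = -2 kN
Superposition: R_A = 22 kN, R_B = 38 kN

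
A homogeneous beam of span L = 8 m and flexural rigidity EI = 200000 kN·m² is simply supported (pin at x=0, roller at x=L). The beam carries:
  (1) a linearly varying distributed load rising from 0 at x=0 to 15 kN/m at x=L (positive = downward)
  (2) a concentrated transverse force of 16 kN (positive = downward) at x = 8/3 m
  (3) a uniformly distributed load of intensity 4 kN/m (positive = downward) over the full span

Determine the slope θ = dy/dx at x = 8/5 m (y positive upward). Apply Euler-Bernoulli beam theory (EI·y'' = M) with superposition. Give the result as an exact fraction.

θ(8/5) = -38188/31640625 rad

Load 1 — triangular load w₀=15 kN/m (0→w₀ over full span):
  θ_1 = -w₀(7L⁴-30L²x²+15x⁴)/(360LEI) = -15·(7·8⁴-30·8²·(8/5)²+15·(8/5)⁴)/(360·8·200000) = -728/1171875 rad
Load 2 — point force P=16 kN at a=8/3 m (b=L-a=16/3):
  θ_2 = -Pb(L²-b²-3x²)/(6LEI)  [x≤a] = -16·(16/3)·(8²-(16/3)²-3·(8/5)²)/(6·8·200000) = -1568/6328125 rad
Load 3 — uniform load w=4 kN/m over full span:
  θ_3 = -w(L³-6Lx²+4x³)/(24EI) = -4·(8³-6·8·(8/5)²+4·(8/5)³)/(24·200000) = -132/390625 rad
Superposition: θ = Σ θ_i = -38188/31640625 rad ≈ -0.001207 rad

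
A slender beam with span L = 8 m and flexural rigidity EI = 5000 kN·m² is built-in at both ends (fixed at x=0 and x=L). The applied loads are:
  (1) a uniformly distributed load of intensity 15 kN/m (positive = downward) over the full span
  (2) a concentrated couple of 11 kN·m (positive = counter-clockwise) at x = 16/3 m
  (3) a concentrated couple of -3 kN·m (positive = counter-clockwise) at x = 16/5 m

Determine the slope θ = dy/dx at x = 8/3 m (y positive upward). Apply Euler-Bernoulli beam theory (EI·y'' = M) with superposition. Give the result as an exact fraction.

Load 1 — uniform load w=15 kN/m over full span:
  θ_1 = -wx(L-x)(L-2x)/(12EI) = -15·(8/3)·(8-(8/3))·(8-2·(8/3))/(12·5000) = -32/3375 rad
Load 2 — applied couple M₀=11 kN·m at a=16/3 m (b=L-a=8/3):
  θ_2 = (R_Ax²/2 - M_Ax)/EI  [x≤a] with R_A=11/6, M_A=11/3 = ((11/6)·(8/3)²/2 - (11/3)·(8/3))/5000 = -11/16875 rad
Load 3 — applied couple M₀=-3 kN·m at a=16/5 m (b=L-a=24/5):
  θ_3 = (R_Ax²/2 - M_Ax)/EI  [x≤a] with R_A=-27/50, M_A=-9/25 = ((-27/50)·(8/3)²/2 - (-9/25)·(8/3))/5000 = -3/15625 rad
Superposition: θ = Σ θ_i = -484/46875 rad ≈ -0.010325 rad

θ(8/3) = -484/46875 rad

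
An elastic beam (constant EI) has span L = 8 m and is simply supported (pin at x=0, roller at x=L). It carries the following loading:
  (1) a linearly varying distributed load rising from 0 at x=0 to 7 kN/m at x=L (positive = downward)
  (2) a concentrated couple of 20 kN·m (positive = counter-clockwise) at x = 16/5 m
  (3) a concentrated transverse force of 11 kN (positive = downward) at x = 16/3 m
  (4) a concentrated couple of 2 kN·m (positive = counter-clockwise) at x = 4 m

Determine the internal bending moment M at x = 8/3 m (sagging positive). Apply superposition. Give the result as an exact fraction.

Load 1 — triangular load w₀=7 kN/m (0→w₀ over full span):
  M_1 = w₀Lx/6 - w₀x³/(6L) = 7·8·(8/3)/6 - 7·(8/3)³/(6·8) = 1792/81 kN·m
Load 2 — applied couple M₀=20 kN·m at a=16/5 m (b=L-a=24/5):
  M_2 = M₀x/L  [x≤a] = 20·(8/3)/8 = 20/3 kN·m
Load 3 — point force P=11 kN at a=16/3 m (b=L-a=8/3):
  M_3 = Pbx/L  [x≤a] = 11·(8/3)·(8/3)/8 = 88/9 kN·m
Load 4 — applied couple M₀=2 kN·m at a=4 m (b=L-a=4):
  M_4 = M₀x/L  [x≤a] = 2·(8/3)/8 = 2/3 kN·m
Superposition: M = Σ M_i = 3178/81 kN·m ≈ 39.234568 kN·m

M(8/3) = 3178/81 kN·m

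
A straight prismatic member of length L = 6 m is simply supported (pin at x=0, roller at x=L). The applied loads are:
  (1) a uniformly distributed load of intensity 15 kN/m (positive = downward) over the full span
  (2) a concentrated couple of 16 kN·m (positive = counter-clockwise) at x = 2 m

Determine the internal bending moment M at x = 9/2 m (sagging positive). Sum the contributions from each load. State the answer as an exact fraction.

Load 1 — uniform load w=15 kN/m over full span:
  M_1 = wx(L-x)/2 = 15·(9/2)·(6-(9/2))/2 = 405/8 kN·m
Load 2 — applied couple M₀=16 kN·m at a=2 m (b=L-a=4):
  M_2 = M₀x/L - M₀  [x>a] = 16·(9/2)/6 - 16 = -4 kN·m
Superposition: M = Σ M_i = 373/8 kN·m ≈ 46.625000 kN·m

M(9/2) = 373/8 kN·m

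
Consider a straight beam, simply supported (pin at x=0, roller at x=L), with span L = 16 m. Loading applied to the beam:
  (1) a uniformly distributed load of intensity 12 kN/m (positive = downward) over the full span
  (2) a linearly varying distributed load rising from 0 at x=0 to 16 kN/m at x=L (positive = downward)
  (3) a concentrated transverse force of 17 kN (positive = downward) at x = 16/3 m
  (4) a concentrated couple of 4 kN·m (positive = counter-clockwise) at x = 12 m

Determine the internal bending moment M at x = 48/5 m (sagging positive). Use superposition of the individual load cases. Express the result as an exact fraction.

M(48/5) = 251044/375 kN·m

Load 1 — uniform load w=12 kN/m over full span:
  M_1 = wx(L-x)/2 = 12·(48/5)·(16-(48/5))/2 = 9216/25 kN·m
Load 2 — triangular load w₀=16 kN/m (0→w₀ over full span):
  M_2 = w₀Lx/6 - w₀x³/(6L) = 16·16·(48/5)/6 - 16·(48/5)³/(6·16) = 32768/125 kN·m
Load 3 — point force P=17 kN at a=16/3 m (b=L-a=32/3):
  M_3 = Pa(L-x)/L  [x>a] = 17·(16/3)·(16-(48/5))/16 = 544/15 kN·m
Load 4 — applied couple M₀=4 kN·m at a=12 m (b=L-a=4):
  M_4 = M₀x/L  [x≤a] = 4·(48/5)/16 = 12/5 kN·m
Superposition: M = Σ M_i = 251044/375 kN·m ≈ 669.450667 kN·m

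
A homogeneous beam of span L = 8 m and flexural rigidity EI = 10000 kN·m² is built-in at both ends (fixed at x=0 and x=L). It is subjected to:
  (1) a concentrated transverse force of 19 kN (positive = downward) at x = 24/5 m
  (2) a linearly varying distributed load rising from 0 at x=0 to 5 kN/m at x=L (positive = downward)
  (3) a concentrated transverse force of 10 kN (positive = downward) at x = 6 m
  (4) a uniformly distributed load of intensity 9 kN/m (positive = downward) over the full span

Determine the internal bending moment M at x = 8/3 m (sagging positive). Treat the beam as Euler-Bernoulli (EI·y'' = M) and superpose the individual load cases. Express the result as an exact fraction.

M(8/3) = 932203/40500 kN·m

Load 1 — point force P=19 kN at a=24/5 m (b=L-a=16/5):
  M_1 = Pb²(3a+b)x/L³ - Pab²/L²  [x≤a] = 19·(16/5)²·(3·(24/5)+(16/5))·(8/3)/8³ - 19·(24/5)·(16/5)²/8² = 1216/375 kN·m
Load 2 — triangular load w₀=5 kN/m (0→w₀ over full span):
  M_2 = 3w₀Lx/20 - w₀L²/30 - w₀x³/(6L) = 3·5·8·(8/3)/20 - 5·8²/30 - 5·(8/3)³/(6·8) = 272/81 kN·m
Load 3 — point force P=10 kN at a=6 m (b=L-a=2):
  M_3 = Pb²(3a+b)x/L³ - Pab²/L²  [x≤a] = 10·2²·(3·6+2)·(8/3)/8³ - 10·6·2²/8² = 5/12 kN·m
Load 4 — uniform load w=9 kN/m over full span:
  M_4 = wLx/2 - wL²/12 - wx²/2 = 9·8·(8/3)/2 - 9·8²/12 - 9·(8/3)²/2 = 16 kN·m
Superposition: M = Σ M_i = 932203/40500 kN·m ≈ 23.017358 kN·m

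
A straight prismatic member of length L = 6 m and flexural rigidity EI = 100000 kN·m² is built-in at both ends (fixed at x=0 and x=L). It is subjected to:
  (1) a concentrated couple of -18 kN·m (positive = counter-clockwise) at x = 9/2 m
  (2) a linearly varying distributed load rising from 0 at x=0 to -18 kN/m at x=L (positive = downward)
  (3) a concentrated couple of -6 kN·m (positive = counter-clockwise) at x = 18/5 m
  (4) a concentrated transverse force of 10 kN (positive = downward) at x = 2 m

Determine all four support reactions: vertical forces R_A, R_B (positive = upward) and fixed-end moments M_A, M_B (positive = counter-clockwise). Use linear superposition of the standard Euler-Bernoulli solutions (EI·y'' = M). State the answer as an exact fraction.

Load 1 — applied couple M₀=-18 kN·m at a=9/2 m (b=L-a=3/2):
  R_A = 6M₀ab/L³ = 6·(-18)·(9/2)·(3/2)/6³ = -27/8 kN
  M_A = M₀b(2a-b)/L² = (-18)·(3/2)·(2·(9/2)-(3/2))/6² = -45/8 kN·m
  R_B = -6M₀ab/L³ = -6·(-18)·(9/2)·(3/2)/6³ = 27/8 kN
  M_B = M₀a(2b-a)/L² = (-18)·(9/2)·(2·(3/2)-(9/2))/6² = 27/8 kN·m
Load 2 — triangular load w₀=-18 kN/m (0→w₀ over full span):
  R_A = 3w₀L/20 = 3·(-18)·6/20 = -81/5 kN
  M_A = w₀L²/30 = (-18)·6²/30 = -108/5 kN·m
  R_B = 7w₀L/20 = 7·(-18)·6/20 = -189/5 kN
  M_B = -w₀L²/20 = -(-18)·6²/20 = 162/5 kN·m
Load 3 — applied couple M₀=-6 kN·m at a=18/5 m (b=L-a=12/5):
  R_A = 6M₀ab/L³ = 6·(-6)·(18/5)·(12/5)/6³ = -36/25 kN
  M_A = M₀b(2a-b)/L² = (-6)·(12/5)·(2·(18/5)-(12/5))/6² = -48/25 kN·m
  R_B = -6M₀ab/L³ = -6·(-6)·(18/5)·(12/5)/6³ = 36/25 kN
  M_B = M₀a(2b-a)/L² = (-6)·(18/5)·(2·(12/5)-(18/5))/6² = -18/25 kN·m
Load 4 — point force P=10 kN at a=2 m (b=L-a=4):
  R_A = Pb²(3a+b)/L³ = 10·4²·(3·2+4)/6³ = 200/27 kN
  M_A = Pab²/L² = 10·2·4²/6² = 80/9 kN·m
  R_B = Pa²(a+3b)/L³ = 10·2²·(2+3·4)/6³ = 70/27 kN
  M_B = -Pa²b/L² = -10·2²·4/6² = -40/9 kN·m
Superposition: R_A = -73481/5400 kN, M_A = -36461/1800 kN·m, R_B = -164119/5400 kN, M_B = 55099/1800 kN·m

R_A = -73481/5400 kN, M_A = -36461/1800 kN·m, R_B = -164119/5400 kN, M_B = 55099/1800 kN·m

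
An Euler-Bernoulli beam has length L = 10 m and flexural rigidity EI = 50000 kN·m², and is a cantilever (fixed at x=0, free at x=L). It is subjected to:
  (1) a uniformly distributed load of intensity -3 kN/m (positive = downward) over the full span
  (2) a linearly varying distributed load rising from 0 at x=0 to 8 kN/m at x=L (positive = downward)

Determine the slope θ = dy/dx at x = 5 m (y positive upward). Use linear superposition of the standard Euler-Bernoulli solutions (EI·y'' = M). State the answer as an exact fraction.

Load 1 — uniform load w=-3 kN/m over full span:
  θ_1 = -wx(x²-3Lx+3L²)/(6EI) = -(-3)·5·(5²-3·10·5+3·10²)/(6·50000) = 7/800 rad
Load 2 — triangular load w₀=8 kN/m (0→w₀ over full span):
  θ_2 = (w₀Lx²/4-w₀L²x/3-w₀x⁴/(24L))/EI = (8·10·5²/4-8·10²·5/3-8·5⁴/(24·10))/50000 = -41/2400 rad
Superposition: θ = Σ θ_i = -1/120 rad ≈ -0.008333 rad

θ(5) = -1/120 rad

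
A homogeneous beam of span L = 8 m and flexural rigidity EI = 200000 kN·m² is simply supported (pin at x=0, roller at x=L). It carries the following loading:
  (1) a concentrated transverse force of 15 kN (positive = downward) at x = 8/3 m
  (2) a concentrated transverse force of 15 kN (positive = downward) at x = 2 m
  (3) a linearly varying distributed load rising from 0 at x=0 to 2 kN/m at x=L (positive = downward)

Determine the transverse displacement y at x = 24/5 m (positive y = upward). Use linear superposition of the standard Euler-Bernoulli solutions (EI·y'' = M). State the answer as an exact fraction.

Load 1 — point force P=15 kN at a=8/3 m (b=L-a=16/3):
  y_1 = -Pa(L-x)(2Lx-a²-x²)/(6LEI)  [x>a] = -15·(8/3)·(8-(24/5))·(2·8·(24/5)-(8/3)²-(24/5)²)/(6·8·200000) = -1312/2109375 m
Load 2 — point force P=15 kN at a=2 m (b=L-a=6):
  y_2 = -Pa(L-x)(2Lx-a²-x²)/(6LEI)  [x>a] = -15·2·(8-(24/5))·(2·8·(24/5)-2²-(24/5)²)/(6·8·200000) = -311/625000 m
Load 3 — triangular load w₀=2 kN/m (0→w₀ over full span):
  y_3 = -w₀x(7L⁴-10L²x²+3x⁴)/(360LEI) = -2·(24/5)·(7·8⁴-10·8²·(24/5)²+3·(24/5)⁴)/(360·8·200000) = -37888/146484375 m
Superposition: y = Σ y_i = -14536061/10546875000 m ≈ -0.001378 m

y(24/5) = -14536061/10546875000 m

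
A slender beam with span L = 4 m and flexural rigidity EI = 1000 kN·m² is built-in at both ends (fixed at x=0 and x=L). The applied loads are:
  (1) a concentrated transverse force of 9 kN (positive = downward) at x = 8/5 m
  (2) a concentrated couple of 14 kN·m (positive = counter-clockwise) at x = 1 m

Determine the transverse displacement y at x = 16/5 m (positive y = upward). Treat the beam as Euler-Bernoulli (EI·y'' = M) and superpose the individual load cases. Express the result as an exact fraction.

y(16/5) = 3569/15625000 m

Load 1 — point force P=9 kN at a=8/5 m (b=L-a=12/5):
  y_1 = -Pa²(L-x)²(3bL-(3b+a)(L-x))/(6L³EI)  [x>a] = -9·(8/5)²·(4-(16/5))²·(3·(12/5)·4-(3·(12/5)+(8/5))·(4-(16/5)))/(6·4³·1000) = -1632/1953125 m
Load 2 — applied couple M₀=14 kN·m at a=1 m (b=L-a=3):
  y_2 = (R_Ax³/6 - M_Ax²/2 - M₀(x-a)²/2)/EI  [x>a] with R_A=63/16, M_A=-21/8 = ((63/16)·(16/5)³/6 - (-21/8)·(16/5)²/2 - 14·((16/5)-1)²/2)/1000 = 133/125000 m
Superposition: y = Σ y_i = 3569/15625000 m ≈ 0.000228 m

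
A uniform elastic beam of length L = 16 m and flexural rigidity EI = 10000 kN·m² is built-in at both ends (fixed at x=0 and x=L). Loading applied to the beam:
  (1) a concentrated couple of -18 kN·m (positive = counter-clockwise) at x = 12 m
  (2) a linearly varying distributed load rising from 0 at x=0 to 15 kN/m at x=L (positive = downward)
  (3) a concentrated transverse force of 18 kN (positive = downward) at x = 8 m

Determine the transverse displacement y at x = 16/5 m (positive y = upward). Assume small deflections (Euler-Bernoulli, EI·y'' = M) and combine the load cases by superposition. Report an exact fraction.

y(16/5) = -112237/1953125 m

Load 1 — applied couple M₀=-18 kN·m at a=12 m (b=L-a=4):
  y_1 = (R_Ax³/6 - M_Ax²/2)/EI  [x≤a] with R_A=-81/64, M_A=-45/8 = ((-81/64)·(16/5)³/6 - (-45/8)·(16/5)²/2)/10000 = 171/78125 m
Load 2 — triangular load w₀=15 kN/m (0→w₀ over full span):
  y_2 = -w₀x²(L-x)²(x+2L)/(120LEI) = -15·(16/5)²·(16-(16/5))²·((16/5)+2·16)/(120·16·10000) = -90112/1953125 m
Load 3 — point force P=18 kN at a=8 m (b=L-a=8):
  y_3 = -Pb²x²(3aL-(3a+b)x)/(6L³EI)  [x≤a] = -18·8²·(16/5)²·(3·8·16-(3·8+8)·(16/5))/(6·16³·10000) = -1056/78125 m
Superposition: y = Σ y_i = -112237/1953125 m ≈ -0.057465 m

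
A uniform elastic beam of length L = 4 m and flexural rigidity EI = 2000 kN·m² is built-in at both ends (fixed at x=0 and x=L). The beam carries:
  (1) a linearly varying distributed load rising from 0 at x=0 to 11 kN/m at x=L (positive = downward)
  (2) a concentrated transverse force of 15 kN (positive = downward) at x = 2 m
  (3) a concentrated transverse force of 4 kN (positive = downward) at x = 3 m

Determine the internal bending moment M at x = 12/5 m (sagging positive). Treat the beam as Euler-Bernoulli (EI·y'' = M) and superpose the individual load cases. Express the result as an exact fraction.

Load 1 — triangular load w₀=11 kN/m (0→w₀ over full span):
  M_1 = 3w₀Lx/20 - w₀L²/30 - w₀x³/(6L) = 3·11·4·(12/5)/20 - 11·4²/30 - 11·(12/5)³/(6·4) = 1364/375 kN·m
Load 2 — point force P=15 kN at a=2 m (b=L-a=2):
  M_2 = Pa²(a+3b)(L-x)/L³ - Pa²b/L²  [x>a] = 15·2²·(2+3·2)·(4-(12/5))/4³ - 15·2²·2/4² = 9/2 kN·m
Load 3 — point force P=4 kN at a=3 m (b=L-a=1):
  M_3 = Pb²(3a+b)x/L³ - Pab²/L²  [x≤a] = 4·1²·(3·3+1)·(12/5)/4³ - 4·3·1²/4² = 3/4 kN·m
Superposition: M = Σ M_i = 13331/1500 kN·m ≈ 8.887333 kN·m

M(12/5) = 13331/1500 kN·m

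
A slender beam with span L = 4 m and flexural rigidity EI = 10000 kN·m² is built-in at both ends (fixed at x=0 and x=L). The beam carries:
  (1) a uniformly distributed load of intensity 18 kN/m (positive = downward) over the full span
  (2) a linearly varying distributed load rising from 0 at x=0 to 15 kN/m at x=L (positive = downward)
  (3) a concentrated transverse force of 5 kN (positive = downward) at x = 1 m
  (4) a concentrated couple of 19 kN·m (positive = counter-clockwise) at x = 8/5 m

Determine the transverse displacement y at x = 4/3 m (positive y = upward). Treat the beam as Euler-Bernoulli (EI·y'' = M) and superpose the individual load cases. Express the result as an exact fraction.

y(4/3) = -40573/30375000 m

Load 1 — uniform load w=18 kN/m over full span:
  y_1 = -wx²(L-x)²/(24EI) = -18·(4/3)²·(4-(4/3))²/(24·10000) = -16/16875 m
Load 2 — triangular load w₀=15 kN/m (0→w₀ over full span):
  y_2 = -w₀x²(L-x)²(x+2L)/(120LEI) = -15·(4/3)²·(4-(4/3))²·((4/3)+2·4)/(120·4·10000) = -56/151875 m
Load 3 — point force P=5 kN at a=1 m (b=L-a=3):
  y_3 = -Pa²(L-x)²(3bL-(3b+a)(L-x))/(6L³EI)  [x>a] = -5·1²·(4-(4/3))²·(3·3·4-(3·3+1)·(4-(4/3)))/(6·4³·10000) = -7/81000 m
Load 4 — applied couple M₀=19 kN·m at a=8/5 m (b=L-a=12/5):
  y_4 = (R_Ax³/6 - M_Ax²/2)/EI  [x≤a] with R_A=171/25, M_A=57/25 = ((171/25)·(4/3)³/6 - (57/25)·(4/3)²/2)/10000 = 19/281250 m
Superposition: y = Σ y_i = -40573/30375000 m ≈ -0.001336 m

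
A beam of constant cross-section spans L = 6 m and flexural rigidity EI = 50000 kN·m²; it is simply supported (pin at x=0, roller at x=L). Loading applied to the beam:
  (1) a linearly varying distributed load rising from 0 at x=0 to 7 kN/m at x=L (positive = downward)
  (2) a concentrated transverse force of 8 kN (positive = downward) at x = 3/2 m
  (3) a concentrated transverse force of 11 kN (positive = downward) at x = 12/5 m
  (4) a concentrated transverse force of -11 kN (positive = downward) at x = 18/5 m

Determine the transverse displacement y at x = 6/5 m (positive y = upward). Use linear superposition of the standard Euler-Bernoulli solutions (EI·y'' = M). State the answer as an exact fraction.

y(6/5) = -1675881/1562500000 m

Load 1 — triangular load w₀=7 kN/m (0→w₀ over full span):
  y_1 = -w₀x(7L⁴-10L²x²+3x⁴)/(360LEI) = -7·(6/5)·(7·6⁴-10·6²·(6/5)²+3·(6/5)⁴)/(360·6·50000) = -32508/48828125 m
Load 2 — point force P=8 kN at a=3/2 m (b=L-a=9/2):
  y_2 = -Pbx(L²-b²-x²)/(6LEI)  [x≤a] = -8·(9/2)·(6/5)·(6²-(9/2)²-(6/5)²)/(6·6·50000) = -4293/12500000 m
Load 3 — point force P=11 kN at a=12/5 m (b=L-a=18/5):
  y_3 = -Pbx(L²-b²-x²)/(6LEI)  [x≤a] = -11·(18/5)·(6/5)·(6²-(18/5)²-(6/5)²)/(6·6·50000) = -891/1562500 m
Load 4 — point force P=-11 kN at a=18/5 m (b=L-a=12/5):
  y_4 = -Pbx(L²-b²-x²)/(6LEI)  [x≤a] = -(-11)·(12/5)·(6/5)·(6²-(12/5)²-(6/5)²)/(6·6·50000) = 198/390625 m
Superposition: y = Σ y_i = -1675881/1562500000 m ≈ -0.001073 m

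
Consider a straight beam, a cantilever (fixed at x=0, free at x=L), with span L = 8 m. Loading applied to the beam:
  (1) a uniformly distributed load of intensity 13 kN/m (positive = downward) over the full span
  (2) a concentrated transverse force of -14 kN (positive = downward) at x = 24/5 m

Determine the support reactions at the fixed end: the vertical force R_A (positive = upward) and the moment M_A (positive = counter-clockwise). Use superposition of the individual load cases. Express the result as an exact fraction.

Load 1 — uniform load w=13 kN/m over full span:
  R_A = wL = 13·8 = 104 kN
  M_A = wL²/2 = 13·8²/2 = 416 kN·m
Load 2 — point force P=-14 kN at a=24/5 m (b=L-a=16/5):
  R_A = P = (-14) = -14 kN
  M_A = Pa = (-14)·(24/5) = -336/5 kN·m
Superposition: R_A = 90 kN, M_A = 1744/5 kN·m

R_A = 90 kN, M_A = 1744/5 kN·m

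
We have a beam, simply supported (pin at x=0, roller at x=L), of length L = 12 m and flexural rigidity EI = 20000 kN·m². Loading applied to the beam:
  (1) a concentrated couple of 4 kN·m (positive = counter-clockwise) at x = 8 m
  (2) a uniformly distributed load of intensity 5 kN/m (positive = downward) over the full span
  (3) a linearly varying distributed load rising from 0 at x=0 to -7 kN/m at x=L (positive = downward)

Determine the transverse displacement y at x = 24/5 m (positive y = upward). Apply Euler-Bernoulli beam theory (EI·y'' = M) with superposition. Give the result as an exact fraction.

y(24/5) = -205952/9765625 m

Load 1 — applied couple M₀=4 kN·m at a=8 m (b=L-a=4):
  y_1 = (M₀x³/(6L)+C₁x)/EI  [x≤a] with C₁=M₀(3b²-L²)/(6L)=-16/3 = (4·(24/5)³/(6·12)+(-16/3)·(24/5))/20000 = -76/78125 m
Load 2 — uniform load w=5 kN/m over full span:
  y_2 = -wx(L³-2Lx²+x³)/(24EI) = -5·(24/5)·(12³-2·12·(24/5)²+(24/5)³)/(24·20000) = -5022/78125 m
Load 3 — triangular load w₀=-7 kN/m (0→w₀ over full span):
  y_3 = -w₀x(7L⁴-10L²x²+3x⁴)/(360LEI) = -(-7)·(24/5)·(7·12⁴-10·12²·(24/5)²+3·(24/5)⁴)/(360·12·20000) = 431298/9765625 m
Superposition: y = Σ y_i = -205952/9765625 m ≈ -0.021089 m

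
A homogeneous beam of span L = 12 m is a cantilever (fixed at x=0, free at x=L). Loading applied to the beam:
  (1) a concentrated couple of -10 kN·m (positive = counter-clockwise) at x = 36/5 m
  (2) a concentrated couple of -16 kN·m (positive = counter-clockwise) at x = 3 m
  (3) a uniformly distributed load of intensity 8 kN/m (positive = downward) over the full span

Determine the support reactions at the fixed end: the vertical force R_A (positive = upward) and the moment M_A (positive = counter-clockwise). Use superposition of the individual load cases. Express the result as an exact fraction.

Load 1 — applied couple M₀=-10 kN·m at a=36/5 m (b=L-a=24/5):
  R_A = 0 kN
  M_A = -M₀ = -(-10) = 10 kN·m
Load 2 — applied couple M₀=-16 kN·m at a=3 m (b=L-a=9):
  R_A = 0 kN
  M_A = -M₀ = -(-16) = 16 kN·m
Load 3 — uniform load w=8 kN/m over full span:
  R_A = wL = 8·12 = 96 kN
  M_A = wL²/2 = 8·12²/2 = 576 kN·m
Superposition: R_A = 96 kN, M_A = 602 kN·m

R_A = 96 kN, M_A = 602 kN·m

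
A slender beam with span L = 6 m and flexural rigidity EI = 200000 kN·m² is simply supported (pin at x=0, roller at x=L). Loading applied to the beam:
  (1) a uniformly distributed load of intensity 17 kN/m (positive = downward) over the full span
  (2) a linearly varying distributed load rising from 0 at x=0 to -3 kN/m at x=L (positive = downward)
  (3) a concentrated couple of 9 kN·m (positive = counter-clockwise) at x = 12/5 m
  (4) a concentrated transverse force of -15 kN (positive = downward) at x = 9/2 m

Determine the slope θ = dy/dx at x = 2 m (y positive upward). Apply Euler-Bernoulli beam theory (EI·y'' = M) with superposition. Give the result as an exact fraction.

θ(2) = -118607/480000000 rad

Load 1 — uniform load w=17 kN/m over full span:
  θ_1 = -w(L³-6Lx²+4x³)/(24EI) = -17·(6³-6·6·2²+4·2³)/(24·200000) = -221/600000 rad
Load 2 — triangular load w₀=-3 kN/m (0→w₀ over full span):
  θ_2 = -w₀(7L⁴-30L²x²+15x⁴)/(360LEI) = -(-3)·(7·6⁴-30·6²·2²+15·2⁴)/(360·6·200000) = 13/375000 rad
Load 3 — applied couple M₀=9 kN·m at a=12/5 m (b=L-a=18/5):
  θ_3 = (M₀x²/(2L)+C₁)/EI  [x≤a] with C₁=M₀(3b²-L²)/(6L)=18/25 = (9·2²/(2·6)+(18/25))/200000 = 93/5000000 rad
Load 4 — point force P=-15 kN at a=9/2 m (b=L-a=3/2):
  θ_4 = -Pb(L²-b²-3x²)/(6LEI)  [x≤a] = -(-15)·(3/2)·(6²-(3/2)²-3·2²)/(6·6·200000) = 87/1280000 rad
Superposition: θ = Σ θ_i = -118607/480000000 rad ≈ -0.000247 rad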